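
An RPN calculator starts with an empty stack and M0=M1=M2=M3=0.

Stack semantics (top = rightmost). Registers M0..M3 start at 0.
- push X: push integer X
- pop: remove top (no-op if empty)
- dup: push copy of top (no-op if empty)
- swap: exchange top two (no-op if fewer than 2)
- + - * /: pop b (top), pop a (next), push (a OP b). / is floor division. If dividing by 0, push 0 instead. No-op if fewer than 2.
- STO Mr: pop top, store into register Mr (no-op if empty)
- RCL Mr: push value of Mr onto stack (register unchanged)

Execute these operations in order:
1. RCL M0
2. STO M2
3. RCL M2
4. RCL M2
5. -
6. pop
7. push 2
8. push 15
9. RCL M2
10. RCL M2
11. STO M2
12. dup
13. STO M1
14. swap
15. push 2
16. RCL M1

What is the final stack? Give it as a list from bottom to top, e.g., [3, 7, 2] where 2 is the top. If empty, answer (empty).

After op 1 (RCL M0): stack=[0] mem=[0,0,0,0]
After op 2 (STO M2): stack=[empty] mem=[0,0,0,0]
After op 3 (RCL M2): stack=[0] mem=[0,0,0,0]
After op 4 (RCL M2): stack=[0,0] mem=[0,0,0,0]
After op 5 (-): stack=[0] mem=[0,0,0,0]
After op 6 (pop): stack=[empty] mem=[0,0,0,0]
After op 7 (push 2): stack=[2] mem=[0,0,0,0]
After op 8 (push 15): stack=[2,15] mem=[0,0,0,0]
After op 9 (RCL M2): stack=[2,15,0] mem=[0,0,0,0]
After op 10 (RCL M2): stack=[2,15,0,0] mem=[0,0,0,0]
After op 11 (STO M2): stack=[2,15,0] mem=[0,0,0,0]
After op 12 (dup): stack=[2,15,0,0] mem=[0,0,0,0]
After op 13 (STO M1): stack=[2,15,0] mem=[0,0,0,0]
After op 14 (swap): stack=[2,0,15] mem=[0,0,0,0]
After op 15 (push 2): stack=[2,0,15,2] mem=[0,0,0,0]
After op 16 (RCL M1): stack=[2,0,15,2,0] mem=[0,0,0,0]

Answer: [2, 0, 15, 2, 0]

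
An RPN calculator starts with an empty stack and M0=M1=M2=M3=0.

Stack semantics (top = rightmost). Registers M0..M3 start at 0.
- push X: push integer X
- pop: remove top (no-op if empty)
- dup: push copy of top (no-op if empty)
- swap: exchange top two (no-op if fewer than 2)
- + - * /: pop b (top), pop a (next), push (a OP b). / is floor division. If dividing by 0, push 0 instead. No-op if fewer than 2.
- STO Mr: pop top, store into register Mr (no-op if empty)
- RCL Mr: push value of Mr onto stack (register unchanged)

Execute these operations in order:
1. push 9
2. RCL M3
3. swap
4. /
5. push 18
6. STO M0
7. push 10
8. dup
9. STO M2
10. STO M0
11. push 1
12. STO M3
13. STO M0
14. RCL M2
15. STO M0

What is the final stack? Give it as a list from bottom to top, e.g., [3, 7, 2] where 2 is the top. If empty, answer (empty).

Answer: (empty)

Derivation:
After op 1 (push 9): stack=[9] mem=[0,0,0,0]
After op 2 (RCL M3): stack=[9,0] mem=[0,0,0,0]
After op 3 (swap): stack=[0,9] mem=[0,0,0,0]
After op 4 (/): stack=[0] mem=[0,0,0,0]
After op 5 (push 18): stack=[0,18] mem=[0,0,0,0]
After op 6 (STO M0): stack=[0] mem=[18,0,0,0]
After op 7 (push 10): stack=[0,10] mem=[18,0,0,0]
After op 8 (dup): stack=[0,10,10] mem=[18,0,0,0]
After op 9 (STO M2): stack=[0,10] mem=[18,0,10,0]
After op 10 (STO M0): stack=[0] mem=[10,0,10,0]
After op 11 (push 1): stack=[0,1] mem=[10,0,10,0]
After op 12 (STO M3): stack=[0] mem=[10,0,10,1]
After op 13 (STO M0): stack=[empty] mem=[0,0,10,1]
After op 14 (RCL M2): stack=[10] mem=[0,0,10,1]
After op 15 (STO M0): stack=[empty] mem=[10,0,10,1]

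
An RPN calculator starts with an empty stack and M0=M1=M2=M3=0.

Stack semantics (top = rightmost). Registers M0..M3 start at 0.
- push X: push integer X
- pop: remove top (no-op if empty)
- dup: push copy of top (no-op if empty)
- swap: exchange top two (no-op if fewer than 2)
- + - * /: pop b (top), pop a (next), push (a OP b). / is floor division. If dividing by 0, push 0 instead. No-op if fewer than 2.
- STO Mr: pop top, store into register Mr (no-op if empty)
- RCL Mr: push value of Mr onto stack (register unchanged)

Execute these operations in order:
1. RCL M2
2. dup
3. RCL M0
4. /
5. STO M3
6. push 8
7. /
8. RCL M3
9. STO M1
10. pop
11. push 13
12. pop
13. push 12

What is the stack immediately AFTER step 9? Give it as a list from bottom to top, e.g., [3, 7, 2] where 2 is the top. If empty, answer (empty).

After op 1 (RCL M2): stack=[0] mem=[0,0,0,0]
After op 2 (dup): stack=[0,0] mem=[0,0,0,0]
After op 3 (RCL M0): stack=[0,0,0] mem=[0,0,0,0]
After op 4 (/): stack=[0,0] mem=[0,0,0,0]
After op 5 (STO M3): stack=[0] mem=[0,0,0,0]
After op 6 (push 8): stack=[0,8] mem=[0,0,0,0]
After op 7 (/): stack=[0] mem=[0,0,0,0]
After op 8 (RCL M3): stack=[0,0] mem=[0,0,0,0]
After op 9 (STO M1): stack=[0] mem=[0,0,0,0]

[0]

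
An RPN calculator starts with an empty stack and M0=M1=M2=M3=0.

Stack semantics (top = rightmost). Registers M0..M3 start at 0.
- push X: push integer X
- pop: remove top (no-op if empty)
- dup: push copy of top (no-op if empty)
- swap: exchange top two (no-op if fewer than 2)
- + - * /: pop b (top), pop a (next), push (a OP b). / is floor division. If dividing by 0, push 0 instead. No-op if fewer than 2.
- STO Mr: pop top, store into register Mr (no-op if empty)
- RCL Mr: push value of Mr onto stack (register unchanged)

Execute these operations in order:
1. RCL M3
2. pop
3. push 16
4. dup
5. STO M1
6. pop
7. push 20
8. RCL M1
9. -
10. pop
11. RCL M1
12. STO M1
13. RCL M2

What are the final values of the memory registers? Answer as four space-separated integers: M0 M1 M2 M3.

After op 1 (RCL M3): stack=[0] mem=[0,0,0,0]
After op 2 (pop): stack=[empty] mem=[0,0,0,0]
After op 3 (push 16): stack=[16] mem=[0,0,0,0]
After op 4 (dup): stack=[16,16] mem=[0,0,0,0]
After op 5 (STO M1): stack=[16] mem=[0,16,0,0]
After op 6 (pop): stack=[empty] mem=[0,16,0,0]
After op 7 (push 20): stack=[20] mem=[0,16,0,0]
After op 8 (RCL M1): stack=[20,16] mem=[0,16,0,0]
After op 9 (-): stack=[4] mem=[0,16,0,0]
After op 10 (pop): stack=[empty] mem=[0,16,0,0]
After op 11 (RCL M1): stack=[16] mem=[0,16,0,0]
After op 12 (STO M1): stack=[empty] mem=[0,16,0,0]
After op 13 (RCL M2): stack=[0] mem=[0,16,0,0]

Answer: 0 16 0 0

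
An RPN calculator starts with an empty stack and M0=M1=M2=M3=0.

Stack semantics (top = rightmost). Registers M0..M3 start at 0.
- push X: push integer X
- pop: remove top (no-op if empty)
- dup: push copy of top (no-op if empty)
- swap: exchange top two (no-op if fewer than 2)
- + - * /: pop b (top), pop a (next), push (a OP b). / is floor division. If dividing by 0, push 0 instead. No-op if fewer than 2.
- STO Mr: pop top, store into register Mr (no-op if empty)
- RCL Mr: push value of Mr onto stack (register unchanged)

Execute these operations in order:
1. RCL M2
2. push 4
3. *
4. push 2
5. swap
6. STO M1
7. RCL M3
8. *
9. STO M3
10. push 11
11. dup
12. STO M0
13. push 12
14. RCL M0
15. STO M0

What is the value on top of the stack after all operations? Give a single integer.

After op 1 (RCL M2): stack=[0] mem=[0,0,0,0]
After op 2 (push 4): stack=[0,4] mem=[0,0,0,0]
After op 3 (*): stack=[0] mem=[0,0,0,0]
After op 4 (push 2): stack=[0,2] mem=[0,0,0,0]
After op 5 (swap): stack=[2,0] mem=[0,0,0,0]
After op 6 (STO M1): stack=[2] mem=[0,0,0,0]
After op 7 (RCL M3): stack=[2,0] mem=[0,0,0,0]
After op 8 (*): stack=[0] mem=[0,0,0,0]
After op 9 (STO M3): stack=[empty] mem=[0,0,0,0]
After op 10 (push 11): stack=[11] mem=[0,0,0,0]
After op 11 (dup): stack=[11,11] mem=[0,0,0,0]
After op 12 (STO M0): stack=[11] mem=[11,0,0,0]
After op 13 (push 12): stack=[11,12] mem=[11,0,0,0]
After op 14 (RCL M0): stack=[11,12,11] mem=[11,0,0,0]
After op 15 (STO M0): stack=[11,12] mem=[11,0,0,0]

Answer: 12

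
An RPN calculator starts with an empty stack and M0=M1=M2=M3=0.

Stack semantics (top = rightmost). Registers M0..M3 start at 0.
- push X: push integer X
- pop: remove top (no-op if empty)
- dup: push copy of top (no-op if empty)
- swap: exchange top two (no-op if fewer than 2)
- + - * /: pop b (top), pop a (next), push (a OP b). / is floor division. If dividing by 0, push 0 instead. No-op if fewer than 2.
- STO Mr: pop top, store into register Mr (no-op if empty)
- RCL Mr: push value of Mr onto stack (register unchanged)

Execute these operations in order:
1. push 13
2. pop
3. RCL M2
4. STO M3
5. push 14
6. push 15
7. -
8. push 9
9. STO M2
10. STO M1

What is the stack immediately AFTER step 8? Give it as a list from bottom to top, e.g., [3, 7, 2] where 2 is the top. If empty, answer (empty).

After op 1 (push 13): stack=[13] mem=[0,0,0,0]
After op 2 (pop): stack=[empty] mem=[0,0,0,0]
After op 3 (RCL M2): stack=[0] mem=[0,0,0,0]
After op 4 (STO M3): stack=[empty] mem=[0,0,0,0]
After op 5 (push 14): stack=[14] mem=[0,0,0,0]
After op 6 (push 15): stack=[14,15] mem=[0,0,0,0]
After op 7 (-): stack=[-1] mem=[0,0,0,0]
After op 8 (push 9): stack=[-1,9] mem=[0,0,0,0]

[-1, 9]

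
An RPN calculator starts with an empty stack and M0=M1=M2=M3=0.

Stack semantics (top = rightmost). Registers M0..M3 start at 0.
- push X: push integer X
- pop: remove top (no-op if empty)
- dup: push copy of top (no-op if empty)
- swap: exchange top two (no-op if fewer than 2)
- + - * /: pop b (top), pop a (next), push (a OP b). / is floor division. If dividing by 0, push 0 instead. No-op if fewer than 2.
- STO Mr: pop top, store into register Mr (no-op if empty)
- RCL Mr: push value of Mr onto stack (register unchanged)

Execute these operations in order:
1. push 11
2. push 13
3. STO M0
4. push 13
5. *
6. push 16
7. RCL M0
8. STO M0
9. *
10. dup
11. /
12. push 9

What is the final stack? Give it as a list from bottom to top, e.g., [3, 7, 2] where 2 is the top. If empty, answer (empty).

After op 1 (push 11): stack=[11] mem=[0,0,0,0]
After op 2 (push 13): stack=[11,13] mem=[0,0,0,0]
After op 3 (STO M0): stack=[11] mem=[13,0,0,0]
After op 4 (push 13): stack=[11,13] mem=[13,0,0,0]
After op 5 (*): stack=[143] mem=[13,0,0,0]
After op 6 (push 16): stack=[143,16] mem=[13,0,0,0]
After op 7 (RCL M0): stack=[143,16,13] mem=[13,0,0,0]
After op 8 (STO M0): stack=[143,16] mem=[13,0,0,0]
After op 9 (*): stack=[2288] mem=[13,0,0,0]
After op 10 (dup): stack=[2288,2288] mem=[13,0,0,0]
After op 11 (/): stack=[1] mem=[13,0,0,0]
After op 12 (push 9): stack=[1,9] mem=[13,0,0,0]

Answer: [1, 9]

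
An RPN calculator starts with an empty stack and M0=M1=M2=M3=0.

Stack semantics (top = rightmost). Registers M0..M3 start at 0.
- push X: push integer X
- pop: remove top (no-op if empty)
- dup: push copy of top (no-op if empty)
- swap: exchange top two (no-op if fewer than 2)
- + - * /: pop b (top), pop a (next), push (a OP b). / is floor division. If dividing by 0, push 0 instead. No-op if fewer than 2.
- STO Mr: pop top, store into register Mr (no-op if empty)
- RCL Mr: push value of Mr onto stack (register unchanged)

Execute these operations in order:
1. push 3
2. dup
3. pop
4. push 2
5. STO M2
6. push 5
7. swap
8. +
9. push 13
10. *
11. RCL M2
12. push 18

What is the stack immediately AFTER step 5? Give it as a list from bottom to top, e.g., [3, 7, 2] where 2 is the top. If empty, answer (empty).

After op 1 (push 3): stack=[3] mem=[0,0,0,0]
After op 2 (dup): stack=[3,3] mem=[0,0,0,0]
After op 3 (pop): stack=[3] mem=[0,0,0,0]
After op 4 (push 2): stack=[3,2] mem=[0,0,0,0]
After op 5 (STO M2): stack=[3] mem=[0,0,2,0]

[3]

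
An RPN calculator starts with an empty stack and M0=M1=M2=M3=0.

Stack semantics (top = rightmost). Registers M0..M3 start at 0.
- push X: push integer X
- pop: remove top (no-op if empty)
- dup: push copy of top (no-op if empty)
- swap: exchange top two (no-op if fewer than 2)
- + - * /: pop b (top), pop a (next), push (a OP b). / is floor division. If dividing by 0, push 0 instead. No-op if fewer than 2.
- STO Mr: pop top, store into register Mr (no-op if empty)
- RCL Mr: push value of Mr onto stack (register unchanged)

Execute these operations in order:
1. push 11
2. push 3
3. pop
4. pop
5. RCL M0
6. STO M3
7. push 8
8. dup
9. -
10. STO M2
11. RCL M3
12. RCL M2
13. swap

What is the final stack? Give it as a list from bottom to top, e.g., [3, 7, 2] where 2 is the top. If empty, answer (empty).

Answer: [0, 0]

Derivation:
After op 1 (push 11): stack=[11] mem=[0,0,0,0]
After op 2 (push 3): stack=[11,3] mem=[0,0,0,0]
After op 3 (pop): stack=[11] mem=[0,0,0,0]
After op 4 (pop): stack=[empty] mem=[0,0,0,0]
After op 5 (RCL M0): stack=[0] mem=[0,0,0,0]
After op 6 (STO M3): stack=[empty] mem=[0,0,0,0]
After op 7 (push 8): stack=[8] mem=[0,0,0,0]
After op 8 (dup): stack=[8,8] mem=[0,0,0,0]
After op 9 (-): stack=[0] mem=[0,0,0,0]
After op 10 (STO M2): stack=[empty] mem=[0,0,0,0]
After op 11 (RCL M3): stack=[0] mem=[0,0,0,0]
After op 12 (RCL M2): stack=[0,0] mem=[0,0,0,0]
After op 13 (swap): stack=[0,0] mem=[0,0,0,0]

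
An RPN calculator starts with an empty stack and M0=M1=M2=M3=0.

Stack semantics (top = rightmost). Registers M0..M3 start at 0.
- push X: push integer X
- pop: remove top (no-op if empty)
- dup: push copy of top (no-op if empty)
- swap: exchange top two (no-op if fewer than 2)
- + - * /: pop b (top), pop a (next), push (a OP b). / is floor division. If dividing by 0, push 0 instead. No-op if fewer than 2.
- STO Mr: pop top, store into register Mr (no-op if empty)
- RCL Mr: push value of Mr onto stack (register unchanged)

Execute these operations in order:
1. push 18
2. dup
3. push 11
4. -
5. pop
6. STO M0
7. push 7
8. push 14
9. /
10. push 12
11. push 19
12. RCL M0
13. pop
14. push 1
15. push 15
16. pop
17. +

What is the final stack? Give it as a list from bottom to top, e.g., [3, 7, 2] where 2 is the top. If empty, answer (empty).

After op 1 (push 18): stack=[18] mem=[0,0,0,0]
After op 2 (dup): stack=[18,18] mem=[0,0,0,0]
After op 3 (push 11): stack=[18,18,11] mem=[0,0,0,0]
After op 4 (-): stack=[18,7] mem=[0,0,0,0]
After op 5 (pop): stack=[18] mem=[0,0,0,0]
After op 6 (STO M0): stack=[empty] mem=[18,0,0,0]
After op 7 (push 7): stack=[7] mem=[18,0,0,0]
After op 8 (push 14): stack=[7,14] mem=[18,0,0,0]
After op 9 (/): stack=[0] mem=[18,0,0,0]
After op 10 (push 12): stack=[0,12] mem=[18,0,0,0]
After op 11 (push 19): stack=[0,12,19] mem=[18,0,0,0]
After op 12 (RCL M0): stack=[0,12,19,18] mem=[18,0,0,0]
After op 13 (pop): stack=[0,12,19] mem=[18,0,0,0]
After op 14 (push 1): stack=[0,12,19,1] mem=[18,0,0,0]
After op 15 (push 15): stack=[0,12,19,1,15] mem=[18,0,0,0]
After op 16 (pop): stack=[0,12,19,1] mem=[18,0,0,0]
After op 17 (+): stack=[0,12,20] mem=[18,0,0,0]

Answer: [0, 12, 20]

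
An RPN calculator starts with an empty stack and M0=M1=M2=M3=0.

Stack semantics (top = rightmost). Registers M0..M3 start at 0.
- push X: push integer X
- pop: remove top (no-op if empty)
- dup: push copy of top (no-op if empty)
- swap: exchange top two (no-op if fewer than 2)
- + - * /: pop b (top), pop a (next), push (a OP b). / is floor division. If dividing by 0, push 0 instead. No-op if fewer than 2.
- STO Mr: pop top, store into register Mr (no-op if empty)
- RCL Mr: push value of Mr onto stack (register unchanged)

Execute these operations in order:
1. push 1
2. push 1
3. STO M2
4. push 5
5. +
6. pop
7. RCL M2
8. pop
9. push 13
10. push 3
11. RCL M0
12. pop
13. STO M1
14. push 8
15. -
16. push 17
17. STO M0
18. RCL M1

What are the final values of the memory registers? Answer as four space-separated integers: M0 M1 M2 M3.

After op 1 (push 1): stack=[1] mem=[0,0,0,0]
After op 2 (push 1): stack=[1,1] mem=[0,0,0,0]
After op 3 (STO M2): stack=[1] mem=[0,0,1,0]
After op 4 (push 5): stack=[1,5] mem=[0,0,1,0]
After op 5 (+): stack=[6] mem=[0,0,1,0]
After op 6 (pop): stack=[empty] mem=[0,0,1,0]
After op 7 (RCL M2): stack=[1] mem=[0,0,1,0]
After op 8 (pop): stack=[empty] mem=[0,0,1,0]
After op 9 (push 13): stack=[13] mem=[0,0,1,0]
After op 10 (push 3): stack=[13,3] mem=[0,0,1,0]
After op 11 (RCL M0): stack=[13,3,0] mem=[0,0,1,0]
After op 12 (pop): stack=[13,3] mem=[0,0,1,0]
After op 13 (STO M1): stack=[13] mem=[0,3,1,0]
After op 14 (push 8): stack=[13,8] mem=[0,3,1,0]
After op 15 (-): stack=[5] mem=[0,3,1,0]
After op 16 (push 17): stack=[5,17] mem=[0,3,1,0]
After op 17 (STO M0): stack=[5] mem=[17,3,1,0]
After op 18 (RCL M1): stack=[5,3] mem=[17,3,1,0]

Answer: 17 3 1 0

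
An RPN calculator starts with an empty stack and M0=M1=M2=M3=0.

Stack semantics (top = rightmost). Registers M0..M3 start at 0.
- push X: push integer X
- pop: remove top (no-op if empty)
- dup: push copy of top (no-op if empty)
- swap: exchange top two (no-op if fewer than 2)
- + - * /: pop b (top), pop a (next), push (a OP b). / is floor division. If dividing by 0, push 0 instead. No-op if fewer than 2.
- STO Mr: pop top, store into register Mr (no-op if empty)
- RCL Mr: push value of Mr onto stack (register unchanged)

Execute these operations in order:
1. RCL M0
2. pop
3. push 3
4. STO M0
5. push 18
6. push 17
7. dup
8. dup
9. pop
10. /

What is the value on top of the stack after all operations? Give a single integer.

After op 1 (RCL M0): stack=[0] mem=[0,0,0,0]
After op 2 (pop): stack=[empty] mem=[0,0,0,0]
After op 3 (push 3): stack=[3] mem=[0,0,0,0]
After op 4 (STO M0): stack=[empty] mem=[3,0,0,0]
After op 5 (push 18): stack=[18] mem=[3,0,0,0]
After op 6 (push 17): stack=[18,17] mem=[3,0,0,0]
After op 7 (dup): stack=[18,17,17] mem=[3,0,0,0]
After op 8 (dup): stack=[18,17,17,17] mem=[3,0,0,0]
After op 9 (pop): stack=[18,17,17] mem=[3,0,0,0]
After op 10 (/): stack=[18,1] mem=[3,0,0,0]

Answer: 1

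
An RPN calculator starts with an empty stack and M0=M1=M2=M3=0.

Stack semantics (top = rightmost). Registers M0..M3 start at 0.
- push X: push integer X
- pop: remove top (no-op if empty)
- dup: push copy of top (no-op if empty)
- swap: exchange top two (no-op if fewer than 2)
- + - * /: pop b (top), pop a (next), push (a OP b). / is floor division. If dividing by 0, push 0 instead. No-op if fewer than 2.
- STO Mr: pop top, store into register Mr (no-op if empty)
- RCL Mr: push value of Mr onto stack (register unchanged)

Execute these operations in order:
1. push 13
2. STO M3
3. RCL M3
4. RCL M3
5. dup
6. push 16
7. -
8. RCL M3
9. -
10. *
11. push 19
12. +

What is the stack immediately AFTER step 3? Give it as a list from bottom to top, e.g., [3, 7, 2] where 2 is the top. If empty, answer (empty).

After op 1 (push 13): stack=[13] mem=[0,0,0,0]
After op 2 (STO M3): stack=[empty] mem=[0,0,0,13]
After op 3 (RCL M3): stack=[13] mem=[0,0,0,13]

[13]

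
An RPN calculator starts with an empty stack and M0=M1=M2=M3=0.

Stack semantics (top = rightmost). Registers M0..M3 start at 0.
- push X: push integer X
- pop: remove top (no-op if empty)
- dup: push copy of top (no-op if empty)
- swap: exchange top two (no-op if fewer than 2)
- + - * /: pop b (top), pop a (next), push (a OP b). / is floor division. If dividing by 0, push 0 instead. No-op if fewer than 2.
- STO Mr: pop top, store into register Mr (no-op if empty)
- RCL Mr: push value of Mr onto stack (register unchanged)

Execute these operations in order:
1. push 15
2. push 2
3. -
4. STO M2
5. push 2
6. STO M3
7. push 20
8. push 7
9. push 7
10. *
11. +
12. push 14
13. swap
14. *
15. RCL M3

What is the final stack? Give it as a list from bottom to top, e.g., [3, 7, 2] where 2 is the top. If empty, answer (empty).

After op 1 (push 15): stack=[15] mem=[0,0,0,0]
After op 2 (push 2): stack=[15,2] mem=[0,0,0,0]
After op 3 (-): stack=[13] mem=[0,0,0,0]
After op 4 (STO M2): stack=[empty] mem=[0,0,13,0]
After op 5 (push 2): stack=[2] mem=[0,0,13,0]
After op 6 (STO M3): stack=[empty] mem=[0,0,13,2]
After op 7 (push 20): stack=[20] mem=[0,0,13,2]
After op 8 (push 7): stack=[20,7] mem=[0,0,13,2]
After op 9 (push 7): stack=[20,7,7] mem=[0,0,13,2]
After op 10 (*): stack=[20,49] mem=[0,0,13,2]
After op 11 (+): stack=[69] mem=[0,0,13,2]
After op 12 (push 14): stack=[69,14] mem=[0,0,13,2]
After op 13 (swap): stack=[14,69] mem=[0,0,13,2]
After op 14 (*): stack=[966] mem=[0,0,13,2]
After op 15 (RCL M3): stack=[966,2] mem=[0,0,13,2]

Answer: [966, 2]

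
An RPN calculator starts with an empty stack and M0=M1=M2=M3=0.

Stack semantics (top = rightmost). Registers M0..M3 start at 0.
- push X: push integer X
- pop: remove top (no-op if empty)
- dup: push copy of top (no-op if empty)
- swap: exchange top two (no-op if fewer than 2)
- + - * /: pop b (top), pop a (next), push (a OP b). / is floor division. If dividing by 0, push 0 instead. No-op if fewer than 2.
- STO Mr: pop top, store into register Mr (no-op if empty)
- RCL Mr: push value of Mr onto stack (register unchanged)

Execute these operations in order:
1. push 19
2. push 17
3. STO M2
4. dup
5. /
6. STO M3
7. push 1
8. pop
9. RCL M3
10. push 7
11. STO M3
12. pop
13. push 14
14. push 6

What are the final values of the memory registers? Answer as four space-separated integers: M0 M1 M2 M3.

Answer: 0 0 17 7

Derivation:
After op 1 (push 19): stack=[19] mem=[0,0,0,0]
After op 2 (push 17): stack=[19,17] mem=[0,0,0,0]
After op 3 (STO M2): stack=[19] mem=[0,0,17,0]
After op 4 (dup): stack=[19,19] mem=[0,0,17,0]
After op 5 (/): stack=[1] mem=[0,0,17,0]
After op 6 (STO M3): stack=[empty] mem=[0,0,17,1]
After op 7 (push 1): stack=[1] mem=[0,0,17,1]
After op 8 (pop): stack=[empty] mem=[0,0,17,1]
After op 9 (RCL M3): stack=[1] mem=[0,0,17,1]
After op 10 (push 7): stack=[1,7] mem=[0,0,17,1]
After op 11 (STO M3): stack=[1] mem=[0,0,17,7]
After op 12 (pop): stack=[empty] mem=[0,0,17,7]
After op 13 (push 14): stack=[14] mem=[0,0,17,7]
After op 14 (push 6): stack=[14,6] mem=[0,0,17,7]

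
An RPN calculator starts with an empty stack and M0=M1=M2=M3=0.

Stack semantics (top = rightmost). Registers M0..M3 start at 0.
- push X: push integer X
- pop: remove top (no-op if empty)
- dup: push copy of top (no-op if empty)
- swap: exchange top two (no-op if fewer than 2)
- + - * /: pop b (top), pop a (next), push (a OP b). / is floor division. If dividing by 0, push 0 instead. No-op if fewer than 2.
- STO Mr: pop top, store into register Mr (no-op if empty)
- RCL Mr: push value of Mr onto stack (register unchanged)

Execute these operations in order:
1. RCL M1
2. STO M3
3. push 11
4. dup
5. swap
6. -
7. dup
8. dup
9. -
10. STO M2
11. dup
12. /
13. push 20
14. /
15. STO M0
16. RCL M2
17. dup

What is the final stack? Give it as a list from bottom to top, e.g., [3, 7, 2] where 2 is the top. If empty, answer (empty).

After op 1 (RCL M1): stack=[0] mem=[0,0,0,0]
After op 2 (STO M3): stack=[empty] mem=[0,0,0,0]
After op 3 (push 11): stack=[11] mem=[0,0,0,0]
After op 4 (dup): stack=[11,11] mem=[0,0,0,0]
After op 5 (swap): stack=[11,11] mem=[0,0,0,0]
After op 6 (-): stack=[0] mem=[0,0,0,0]
After op 7 (dup): stack=[0,0] mem=[0,0,0,0]
After op 8 (dup): stack=[0,0,0] mem=[0,0,0,0]
After op 9 (-): stack=[0,0] mem=[0,0,0,0]
After op 10 (STO M2): stack=[0] mem=[0,0,0,0]
After op 11 (dup): stack=[0,0] mem=[0,0,0,0]
After op 12 (/): stack=[0] mem=[0,0,0,0]
After op 13 (push 20): stack=[0,20] mem=[0,0,0,0]
After op 14 (/): stack=[0] mem=[0,0,0,0]
After op 15 (STO M0): stack=[empty] mem=[0,0,0,0]
After op 16 (RCL M2): stack=[0] mem=[0,0,0,0]
After op 17 (dup): stack=[0,0] mem=[0,0,0,0]

Answer: [0, 0]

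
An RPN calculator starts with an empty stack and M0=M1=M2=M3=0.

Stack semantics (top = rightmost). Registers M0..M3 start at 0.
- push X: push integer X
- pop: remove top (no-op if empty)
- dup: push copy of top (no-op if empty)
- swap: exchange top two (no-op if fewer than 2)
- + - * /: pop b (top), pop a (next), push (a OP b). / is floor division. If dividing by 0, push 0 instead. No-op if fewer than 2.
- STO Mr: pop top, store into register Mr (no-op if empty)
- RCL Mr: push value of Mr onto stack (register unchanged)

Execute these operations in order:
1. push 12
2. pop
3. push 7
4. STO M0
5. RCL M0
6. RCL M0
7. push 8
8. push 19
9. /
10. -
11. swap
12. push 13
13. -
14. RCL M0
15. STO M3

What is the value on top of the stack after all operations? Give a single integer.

After op 1 (push 12): stack=[12] mem=[0,0,0,0]
After op 2 (pop): stack=[empty] mem=[0,0,0,0]
After op 3 (push 7): stack=[7] mem=[0,0,0,0]
After op 4 (STO M0): stack=[empty] mem=[7,0,0,0]
After op 5 (RCL M0): stack=[7] mem=[7,0,0,0]
After op 6 (RCL M0): stack=[7,7] mem=[7,0,0,0]
After op 7 (push 8): stack=[7,7,8] mem=[7,0,0,0]
After op 8 (push 19): stack=[7,7,8,19] mem=[7,0,0,0]
After op 9 (/): stack=[7,7,0] mem=[7,0,0,0]
After op 10 (-): stack=[7,7] mem=[7,0,0,0]
After op 11 (swap): stack=[7,7] mem=[7,0,0,0]
After op 12 (push 13): stack=[7,7,13] mem=[7,0,0,0]
After op 13 (-): stack=[7,-6] mem=[7,0,0,0]
After op 14 (RCL M0): stack=[7,-6,7] mem=[7,0,0,0]
After op 15 (STO M3): stack=[7,-6] mem=[7,0,0,7]

Answer: -6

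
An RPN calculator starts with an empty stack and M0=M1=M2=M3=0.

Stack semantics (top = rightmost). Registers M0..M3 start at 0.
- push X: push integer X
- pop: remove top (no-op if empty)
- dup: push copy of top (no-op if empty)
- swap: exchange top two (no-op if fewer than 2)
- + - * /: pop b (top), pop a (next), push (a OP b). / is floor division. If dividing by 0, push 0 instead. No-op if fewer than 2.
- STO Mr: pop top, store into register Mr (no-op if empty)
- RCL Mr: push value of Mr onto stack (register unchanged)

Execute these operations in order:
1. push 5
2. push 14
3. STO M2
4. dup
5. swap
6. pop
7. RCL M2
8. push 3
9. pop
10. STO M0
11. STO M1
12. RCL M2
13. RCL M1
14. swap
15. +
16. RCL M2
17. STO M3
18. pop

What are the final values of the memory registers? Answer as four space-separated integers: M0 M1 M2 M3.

Answer: 14 5 14 14

Derivation:
After op 1 (push 5): stack=[5] mem=[0,0,0,0]
After op 2 (push 14): stack=[5,14] mem=[0,0,0,0]
After op 3 (STO M2): stack=[5] mem=[0,0,14,0]
After op 4 (dup): stack=[5,5] mem=[0,0,14,0]
After op 5 (swap): stack=[5,5] mem=[0,0,14,0]
After op 6 (pop): stack=[5] mem=[0,0,14,0]
After op 7 (RCL M2): stack=[5,14] mem=[0,0,14,0]
After op 8 (push 3): stack=[5,14,3] mem=[0,0,14,0]
After op 9 (pop): stack=[5,14] mem=[0,0,14,0]
After op 10 (STO M0): stack=[5] mem=[14,0,14,0]
After op 11 (STO M1): stack=[empty] mem=[14,5,14,0]
After op 12 (RCL M2): stack=[14] mem=[14,5,14,0]
After op 13 (RCL M1): stack=[14,5] mem=[14,5,14,0]
After op 14 (swap): stack=[5,14] mem=[14,5,14,0]
After op 15 (+): stack=[19] mem=[14,5,14,0]
After op 16 (RCL M2): stack=[19,14] mem=[14,5,14,0]
After op 17 (STO M3): stack=[19] mem=[14,5,14,14]
After op 18 (pop): stack=[empty] mem=[14,5,14,14]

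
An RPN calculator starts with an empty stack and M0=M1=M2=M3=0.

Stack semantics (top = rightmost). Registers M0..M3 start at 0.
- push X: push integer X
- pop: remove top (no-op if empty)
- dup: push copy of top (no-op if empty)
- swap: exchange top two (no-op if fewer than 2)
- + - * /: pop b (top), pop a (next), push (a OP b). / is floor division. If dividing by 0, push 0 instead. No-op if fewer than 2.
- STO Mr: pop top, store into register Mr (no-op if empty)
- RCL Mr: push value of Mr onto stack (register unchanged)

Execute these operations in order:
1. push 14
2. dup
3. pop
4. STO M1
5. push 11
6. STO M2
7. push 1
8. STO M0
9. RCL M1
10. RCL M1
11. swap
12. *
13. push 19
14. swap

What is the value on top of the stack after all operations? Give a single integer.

Answer: 196

Derivation:
After op 1 (push 14): stack=[14] mem=[0,0,0,0]
After op 2 (dup): stack=[14,14] mem=[0,0,0,0]
After op 3 (pop): stack=[14] mem=[0,0,0,0]
After op 4 (STO M1): stack=[empty] mem=[0,14,0,0]
After op 5 (push 11): stack=[11] mem=[0,14,0,0]
After op 6 (STO M2): stack=[empty] mem=[0,14,11,0]
After op 7 (push 1): stack=[1] mem=[0,14,11,0]
After op 8 (STO M0): stack=[empty] mem=[1,14,11,0]
After op 9 (RCL M1): stack=[14] mem=[1,14,11,0]
After op 10 (RCL M1): stack=[14,14] mem=[1,14,11,0]
After op 11 (swap): stack=[14,14] mem=[1,14,11,0]
After op 12 (*): stack=[196] mem=[1,14,11,0]
After op 13 (push 19): stack=[196,19] mem=[1,14,11,0]
After op 14 (swap): stack=[19,196] mem=[1,14,11,0]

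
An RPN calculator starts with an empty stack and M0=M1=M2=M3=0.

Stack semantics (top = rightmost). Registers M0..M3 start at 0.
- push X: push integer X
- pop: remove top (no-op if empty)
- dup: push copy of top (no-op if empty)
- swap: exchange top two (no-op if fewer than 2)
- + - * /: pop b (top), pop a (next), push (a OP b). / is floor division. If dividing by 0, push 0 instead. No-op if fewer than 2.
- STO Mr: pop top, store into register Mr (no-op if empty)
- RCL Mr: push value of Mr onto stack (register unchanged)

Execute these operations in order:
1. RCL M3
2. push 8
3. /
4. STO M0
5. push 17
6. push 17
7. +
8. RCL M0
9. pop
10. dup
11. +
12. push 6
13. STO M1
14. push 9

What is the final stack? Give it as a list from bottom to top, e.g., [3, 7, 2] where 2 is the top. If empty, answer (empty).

After op 1 (RCL M3): stack=[0] mem=[0,0,0,0]
After op 2 (push 8): stack=[0,8] mem=[0,0,0,0]
After op 3 (/): stack=[0] mem=[0,0,0,0]
After op 4 (STO M0): stack=[empty] mem=[0,0,0,0]
After op 5 (push 17): stack=[17] mem=[0,0,0,0]
After op 6 (push 17): stack=[17,17] mem=[0,0,0,0]
After op 7 (+): stack=[34] mem=[0,0,0,0]
After op 8 (RCL M0): stack=[34,0] mem=[0,0,0,0]
After op 9 (pop): stack=[34] mem=[0,0,0,0]
After op 10 (dup): stack=[34,34] mem=[0,0,0,0]
After op 11 (+): stack=[68] mem=[0,0,0,0]
After op 12 (push 6): stack=[68,6] mem=[0,0,0,0]
After op 13 (STO M1): stack=[68] mem=[0,6,0,0]
After op 14 (push 9): stack=[68,9] mem=[0,6,0,0]

Answer: [68, 9]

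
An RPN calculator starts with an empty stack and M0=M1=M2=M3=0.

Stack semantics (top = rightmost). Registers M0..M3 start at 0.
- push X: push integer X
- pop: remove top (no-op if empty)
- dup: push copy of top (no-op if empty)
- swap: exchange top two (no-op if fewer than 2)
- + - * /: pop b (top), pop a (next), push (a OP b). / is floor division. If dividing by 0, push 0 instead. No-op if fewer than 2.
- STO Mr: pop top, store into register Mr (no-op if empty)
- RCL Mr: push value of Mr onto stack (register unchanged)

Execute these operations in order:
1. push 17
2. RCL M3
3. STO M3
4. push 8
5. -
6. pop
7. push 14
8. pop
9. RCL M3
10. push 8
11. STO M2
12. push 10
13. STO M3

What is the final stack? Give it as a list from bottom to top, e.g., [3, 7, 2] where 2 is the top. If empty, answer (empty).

After op 1 (push 17): stack=[17] mem=[0,0,0,0]
After op 2 (RCL M3): stack=[17,0] mem=[0,0,0,0]
After op 3 (STO M3): stack=[17] mem=[0,0,0,0]
After op 4 (push 8): stack=[17,8] mem=[0,0,0,0]
After op 5 (-): stack=[9] mem=[0,0,0,0]
After op 6 (pop): stack=[empty] mem=[0,0,0,0]
After op 7 (push 14): stack=[14] mem=[0,0,0,0]
After op 8 (pop): stack=[empty] mem=[0,0,0,0]
After op 9 (RCL M3): stack=[0] mem=[0,0,0,0]
After op 10 (push 8): stack=[0,8] mem=[0,0,0,0]
After op 11 (STO M2): stack=[0] mem=[0,0,8,0]
After op 12 (push 10): stack=[0,10] mem=[0,0,8,0]
After op 13 (STO M3): stack=[0] mem=[0,0,8,10]

Answer: [0]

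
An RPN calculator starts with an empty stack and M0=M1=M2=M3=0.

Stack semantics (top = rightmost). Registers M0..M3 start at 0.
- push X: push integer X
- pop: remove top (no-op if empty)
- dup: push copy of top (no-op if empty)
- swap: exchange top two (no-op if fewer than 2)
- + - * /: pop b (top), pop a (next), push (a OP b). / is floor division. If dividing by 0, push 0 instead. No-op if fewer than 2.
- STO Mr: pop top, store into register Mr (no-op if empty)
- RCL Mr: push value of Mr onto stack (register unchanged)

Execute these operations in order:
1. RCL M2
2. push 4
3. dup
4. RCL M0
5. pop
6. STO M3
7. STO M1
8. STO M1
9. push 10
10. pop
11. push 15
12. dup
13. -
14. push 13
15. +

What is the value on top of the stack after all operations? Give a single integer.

After op 1 (RCL M2): stack=[0] mem=[0,0,0,0]
After op 2 (push 4): stack=[0,4] mem=[0,0,0,0]
After op 3 (dup): stack=[0,4,4] mem=[0,0,0,0]
After op 4 (RCL M0): stack=[0,4,4,0] mem=[0,0,0,0]
After op 5 (pop): stack=[0,4,4] mem=[0,0,0,0]
After op 6 (STO M3): stack=[0,4] mem=[0,0,0,4]
After op 7 (STO M1): stack=[0] mem=[0,4,0,4]
After op 8 (STO M1): stack=[empty] mem=[0,0,0,4]
After op 9 (push 10): stack=[10] mem=[0,0,0,4]
After op 10 (pop): stack=[empty] mem=[0,0,0,4]
After op 11 (push 15): stack=[15] mem=[0,0,0,4]
After op 12 (dup): stack=[15,15] mem=[0,0,0,4]
After op 13 (-): stack=[0] mem=[0,0,0,4]
After op 14 (push 13): stack=[0,13] mem=[0,0,0,4]
After op 15 (+): stack=[13] mem=[0,0,0,4]

Answer: 13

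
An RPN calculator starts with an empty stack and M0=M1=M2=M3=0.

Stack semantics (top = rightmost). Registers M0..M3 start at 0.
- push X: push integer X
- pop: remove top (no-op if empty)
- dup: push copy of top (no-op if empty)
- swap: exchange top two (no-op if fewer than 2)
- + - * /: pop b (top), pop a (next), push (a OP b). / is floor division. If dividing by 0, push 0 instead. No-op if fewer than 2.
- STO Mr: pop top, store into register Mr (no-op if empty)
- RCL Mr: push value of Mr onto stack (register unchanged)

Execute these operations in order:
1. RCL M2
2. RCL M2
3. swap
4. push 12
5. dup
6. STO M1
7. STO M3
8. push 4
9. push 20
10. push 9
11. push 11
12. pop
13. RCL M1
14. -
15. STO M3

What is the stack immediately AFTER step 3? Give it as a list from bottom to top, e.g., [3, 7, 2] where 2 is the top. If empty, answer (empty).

After op 1 (RCL M2): stack=[0] mem=[0,0,0,0]
After op 2 (RCL M2): stack=[0,0] mem=[0,0,0,0]
After op 3 (swap): stack=[0,0] mem=[0,0,0,0]

[0, 0]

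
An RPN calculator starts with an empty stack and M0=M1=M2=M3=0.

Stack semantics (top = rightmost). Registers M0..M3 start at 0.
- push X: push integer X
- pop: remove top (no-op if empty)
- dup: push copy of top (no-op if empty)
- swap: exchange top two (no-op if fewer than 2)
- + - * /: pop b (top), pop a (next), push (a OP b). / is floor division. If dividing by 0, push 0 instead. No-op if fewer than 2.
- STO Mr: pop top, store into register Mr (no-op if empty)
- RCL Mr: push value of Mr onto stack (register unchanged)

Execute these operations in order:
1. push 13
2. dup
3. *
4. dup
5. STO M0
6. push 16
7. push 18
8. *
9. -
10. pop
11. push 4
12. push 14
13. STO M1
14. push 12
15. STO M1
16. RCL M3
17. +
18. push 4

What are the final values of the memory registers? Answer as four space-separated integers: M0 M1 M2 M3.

After op 1 (push 13): stack=[13] mem=[0,0,0,0]
After op 2 (dup): stack=[13,13] mem=[0,0,0,0]
After op 3 (*): stack=[169] mem=[0,0,0,0]
After op 4 (dup): stack=[169,169] mem=[0,0,0,0]
After op 5 (STO M0): stack=[169] mem=[169,0,0,0]
After op 6 (push 16): stack=[169,16] mem=[169,0,0,0]
After op 7 (push 18): stack=[169,16,18] mem=[169,0,0,0]
After op 8 (*): stack=[169,288] mem=[169,0,0,0]
After op 9 (-): stack=[-119] mem=[169,0,0,0]
After op 10 (pop): stack=[empty] mem=[169,0,0,0]
After op 11 (push 4): stack=[4] mem=[169,0,0,0]
After op 12 (push 14): stack=[4,14] mem=[169,0,0,0]
After op 13 (STO M1): stack=[4] mem=[169,14,0,0]
After op 14 (push 12): stack=[4,12] mem=[169,14,0,0]
After op 15 (STO M1): stack=[4] mem=[169,12,0,0]
After op 16 (RCL M3): stack=[4,0] mem=[169,12,0,0]
After op 17 (+): stack=[4] mem=[169,12,0,0]
After op 18 (push 4): stack=[4,4] mem=[169,12,0,0]

Answer: 169 12 0 0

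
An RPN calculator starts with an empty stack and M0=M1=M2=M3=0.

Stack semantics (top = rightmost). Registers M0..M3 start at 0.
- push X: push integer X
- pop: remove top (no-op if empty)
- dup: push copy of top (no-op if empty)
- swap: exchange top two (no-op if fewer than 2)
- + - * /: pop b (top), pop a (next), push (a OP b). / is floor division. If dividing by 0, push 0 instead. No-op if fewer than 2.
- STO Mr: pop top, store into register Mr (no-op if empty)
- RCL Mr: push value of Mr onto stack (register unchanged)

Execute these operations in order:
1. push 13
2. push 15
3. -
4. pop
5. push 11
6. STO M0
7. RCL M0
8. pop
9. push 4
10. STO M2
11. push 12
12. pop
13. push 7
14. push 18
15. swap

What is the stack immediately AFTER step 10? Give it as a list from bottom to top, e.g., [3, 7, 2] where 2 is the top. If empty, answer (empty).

After op 1 (push 13): stack=[13] mem=[0,0,0,0]
After op 2 (push 15): stack=[13,15] mem=[0,0,0,0]
After op 3 (-): stack=[-2] mem=[0,0,0,0]
After op 4 (pop): stack=[empty] mem=[0,0,0,0]
After op 5 (push 11): stack=[11] mem=[0,0,0,0]
After op 6 (STO M0): stack=[empty] mem=[11,0,0,0]
After op 7 (RCL M0): stack=[11] mem=[11,0,0,0]
After op 8 (pop): stack=[empty] mem=[11,0,0,0]
After op 9 (push 4): stack=[4] mem=[11,0,0,0]
After op 10 (STO M2): stack=[empty] mem=[11,0,4,0]

(empty)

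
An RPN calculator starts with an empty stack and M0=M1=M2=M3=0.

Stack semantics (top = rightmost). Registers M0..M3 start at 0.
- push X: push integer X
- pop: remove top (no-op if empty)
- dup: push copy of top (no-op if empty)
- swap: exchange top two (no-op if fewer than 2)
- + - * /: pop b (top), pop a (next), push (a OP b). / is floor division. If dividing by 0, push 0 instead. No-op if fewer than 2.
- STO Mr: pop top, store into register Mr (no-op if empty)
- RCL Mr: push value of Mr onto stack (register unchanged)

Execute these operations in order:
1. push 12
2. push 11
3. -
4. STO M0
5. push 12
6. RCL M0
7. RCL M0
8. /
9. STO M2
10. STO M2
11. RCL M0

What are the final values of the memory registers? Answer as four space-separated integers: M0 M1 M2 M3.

After op 1 (push 12): stack=[12] mem=[0,0,0,0]
After op 2 (push 11): stack=[12,11] mem=[0,0,0,0]
After op 3 (-): stack=[1] mem=[0,0,0,0]
After op 4 (STO M0): stack=[empty] mem=[1,0,0,0]
After op 5 (push 12): stack=[12] mem=[1,0,0,0]
After op 6 (RCL M0): stack=[12,1] mem=[1,0,0,0]
After op 7 (RCL M0): stack=[12,1,1] mem=[1,0,0,0]
After op 8 (/): stack=[12,1] mem=[1,0,0,0]
After op 9 (STO M2): stack=[12] mem=[1,0,1,0]
After op 10 (STO M2): stack=[empty] mem=[1,0,12,0]
After op 11 (RCL M0): stack=[1] mem=[1,0,12,0]

Answer: 1 0 12 0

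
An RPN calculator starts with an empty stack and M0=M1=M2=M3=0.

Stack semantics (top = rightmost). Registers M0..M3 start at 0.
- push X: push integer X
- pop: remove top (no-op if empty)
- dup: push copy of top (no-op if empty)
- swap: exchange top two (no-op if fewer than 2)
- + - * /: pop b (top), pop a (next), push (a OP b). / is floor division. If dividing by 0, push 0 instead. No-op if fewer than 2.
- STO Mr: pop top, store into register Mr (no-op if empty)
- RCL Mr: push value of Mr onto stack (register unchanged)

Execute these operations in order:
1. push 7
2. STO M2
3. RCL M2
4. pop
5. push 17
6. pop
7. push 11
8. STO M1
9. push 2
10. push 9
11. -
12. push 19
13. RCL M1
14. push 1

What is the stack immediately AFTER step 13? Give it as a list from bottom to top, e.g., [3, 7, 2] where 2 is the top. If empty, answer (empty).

After op 1 (push 7): stack=[7] mem=[0,0,0,0]
After op 2 (STO M2): stack=[empty] mem=[0,0,7,0]
After op 3 (RCL M2): stack=[7] mem=[0,0,7,0]
After op 4 (pop): stack=[empty] mem=[0,0,7,0]
After op 5 (push 17): stack=[17] mem=[0,0,7,0]
After op 6 (pop): stack=[empty] mem=[0,0,7,0]
After op 7 (push 11): stack=[11] mem=[0,0,7,0]
After op 8 (STO M1): stack=[empty] mem=[0,11,7,0]
After op 9 (push 2): stack=[2] mem=[0,11,7,0]
After op 10 (push 9): stack=[2,9] mem=[0,11,7,0]
After op 11 (-): stack=[-7] mem=[0,11,7,0]
After op 12 (push 19): stack=[-7,19] mem=[0,11,7,0]
After op 13 (RCL M1): stack=[-7,19,11] mem=[0,11,7,0]

[-7, 19, 11]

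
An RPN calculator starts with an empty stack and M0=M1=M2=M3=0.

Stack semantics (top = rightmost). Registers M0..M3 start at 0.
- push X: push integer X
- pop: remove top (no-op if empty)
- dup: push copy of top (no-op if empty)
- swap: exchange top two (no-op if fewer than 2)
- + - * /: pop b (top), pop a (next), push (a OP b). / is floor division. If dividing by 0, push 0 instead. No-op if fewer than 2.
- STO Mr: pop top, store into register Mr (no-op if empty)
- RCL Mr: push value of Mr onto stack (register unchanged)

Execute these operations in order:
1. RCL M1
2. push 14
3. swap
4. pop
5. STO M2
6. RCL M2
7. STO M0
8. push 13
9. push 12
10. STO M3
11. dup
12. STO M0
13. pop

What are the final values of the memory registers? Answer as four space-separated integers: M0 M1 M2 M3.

After op 1 (RCL M1): stack=[0] mem=[0,0,0,0]
After op 2 (push 14): stack=[0,14] mem=[0,0,0,0]
After op 3 (swap): stack=[14,0] mem=[0,0,0,0]
After op 4 (pop): stack=[14] mem=[0,0,0,0]
After op 5 (STO M2): stack=[empty] mem=[0,0,14,0]
After op 6 (RCL M2): stack=[14] mem=[0,0,14,0]
After op 7 (STO M0): stack=[empty] mem=[14,0,14,0]
After op 8 (push 13): stack=[13] mem=[14,0,14,0]
After op 9 (push 12): stack=[13,12] mem=[14,0,14,0]
After op 10 (STO M3): stack=[13] mem=[14,0,14,12]
After op 11 (dup): stack=[13,13] mem=[14,0,14,12]
After op 12 (STO M0): stack=[13] mem=[13,0,14,12]
After op 13 (pop): stack=[empty] mem=[13,0,14,12]

Answer: 13 0 14 12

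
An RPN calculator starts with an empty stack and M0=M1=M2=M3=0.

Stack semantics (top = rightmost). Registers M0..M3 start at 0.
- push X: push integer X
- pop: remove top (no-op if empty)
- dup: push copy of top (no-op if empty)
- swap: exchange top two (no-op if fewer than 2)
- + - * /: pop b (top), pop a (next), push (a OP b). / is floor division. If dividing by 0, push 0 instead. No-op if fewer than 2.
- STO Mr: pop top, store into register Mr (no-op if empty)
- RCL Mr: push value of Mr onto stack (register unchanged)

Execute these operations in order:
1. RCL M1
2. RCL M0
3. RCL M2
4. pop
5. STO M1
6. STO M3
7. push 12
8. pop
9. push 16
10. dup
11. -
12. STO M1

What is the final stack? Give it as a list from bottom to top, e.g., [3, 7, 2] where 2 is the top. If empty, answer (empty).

After op 1 (RCL M1): stack=[0] mem=[0,0,0,0]
After op 2 (RCL M0): stack=[0,0] mem=[0,0,0,0]
After op 3 (RCL M2): stack=[0,0,0] mem=[0,0,0,0]
After op 4 (pop): stack=[0,0] mem=[0,0,0,0]
After op 5 (STO M1): stack=[0] mem=[0,0,0,0]
After op 6 (STO M3): stack=[empty] mem=[0,0,0,0]
After op 7 (push 12): stack=[12] mem=[0,0,0,0]
After op 8 (pop): stack=[empty] mem=[0,0,0,0]
After op 9 (push 16): stack=[16] mem=[0,0,0,0]
After op 10 (dup): stack=[16,16] mem=[0,0,0,0]
After op 11 (-): stack=[0] mem=[0,0,0,0]
After op 12 (STO M1): stack=[empty] mem=[0,0,0,0]

Answer: (empty)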